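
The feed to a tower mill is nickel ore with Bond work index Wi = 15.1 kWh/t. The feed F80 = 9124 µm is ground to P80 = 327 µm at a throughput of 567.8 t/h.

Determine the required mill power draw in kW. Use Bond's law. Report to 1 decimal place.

W = 10·Wi·[P80^(−½) − F80^(−½)]
W = 10·15.1·(1/√327 − 1/√9124) = 10·15.1·(0.044831) = 6.7695 kWh/t
Power = W × throughput = 6.7695 kWh/t × 567.8 t/h = 3843.7 kW

P = 3843.7 kW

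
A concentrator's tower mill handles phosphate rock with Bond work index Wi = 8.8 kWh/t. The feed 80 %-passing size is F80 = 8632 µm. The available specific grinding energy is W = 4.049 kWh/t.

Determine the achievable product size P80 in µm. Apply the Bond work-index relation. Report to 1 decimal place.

P80 = 310.2 µm

W = 10 Wi (P80^-0.5 − F80^-0.5)
⇒ 1/√P80 = W/(10·Wi) + 1/√F80
  = 4.0490/(10·8.8) + 1/√8632 = 0.046011 + 0.010763 = 0.056775
P80 = (1/0.056775)² = 17.6135² = 310.24 µm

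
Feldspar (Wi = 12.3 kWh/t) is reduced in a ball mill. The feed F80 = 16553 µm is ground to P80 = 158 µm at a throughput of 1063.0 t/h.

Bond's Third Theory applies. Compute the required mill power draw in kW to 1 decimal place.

Bond: W = 10·Wi·(1/√P80 − 1/√F80)
W = 10·12.3·(1/√158 − 1/√16553) = 10·12.3·(0.071783) = 8.8293 kWh/t
Power = W × throughput = 8.8293 kWh/t × 1063.0 t/h = 9385.6 kW

P = 9385.6 kW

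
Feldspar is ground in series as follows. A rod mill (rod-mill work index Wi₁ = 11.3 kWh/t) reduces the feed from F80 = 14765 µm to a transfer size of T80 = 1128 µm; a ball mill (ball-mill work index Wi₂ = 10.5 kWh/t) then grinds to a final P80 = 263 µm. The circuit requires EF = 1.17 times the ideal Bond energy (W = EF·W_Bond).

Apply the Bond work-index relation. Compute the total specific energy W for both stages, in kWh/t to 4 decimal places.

W = 6.7659 kWh/t

Bond: W = 10·Wi·(1/√P80 − 1/√F80)
Stage 1 (14765→1128 µm, Wi₁=11.3): W₁ = 10·11.3·(0.029775 − 0.008230) = 2.4346 kWh/t
Stage 2 (1128→263 µm, Wi₂=10.5): W₂ = 10·10.5·(0.061663 − 0.029775) = 3.3482 kWh/t
W = W₁ + W₂ = 2.4346 + 3.3482 = 5.7828 kWh/t
Apply correction: 5.7828 × 1.17 = 6.7659 kWh/t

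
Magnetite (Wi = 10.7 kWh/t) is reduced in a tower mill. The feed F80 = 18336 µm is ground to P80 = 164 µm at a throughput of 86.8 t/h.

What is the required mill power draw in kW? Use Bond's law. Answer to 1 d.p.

P = 656.7 kW

W = 10·Wi·(P80^(-½) − F80^(-½))
W = 10·10.7·(1/√164 − 1/√18336) = 10·10.7·(0.070702) = 7.5651 kWh/t
Power = W × throughput = 7.5651 kWh/t × 86.8 t/h = 656.7 kW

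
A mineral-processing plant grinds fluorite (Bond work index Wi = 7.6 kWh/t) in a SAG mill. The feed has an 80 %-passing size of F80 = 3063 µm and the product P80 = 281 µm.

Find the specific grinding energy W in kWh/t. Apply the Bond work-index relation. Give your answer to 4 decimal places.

W = 3.1606 kWh/t

Bond: W = 10·Wi·(1/√P80 − 1/√F80)
1/√281 = 0.059655;  1/√3063 = 0.018069
W = 10·7.6·(0.059655 − 0.018069) = 3.1606 kWh/t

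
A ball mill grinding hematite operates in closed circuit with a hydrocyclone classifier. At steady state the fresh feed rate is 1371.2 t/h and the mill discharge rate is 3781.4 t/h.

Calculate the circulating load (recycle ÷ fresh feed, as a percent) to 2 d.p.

CL = 175.77 %

Steady state: M = F + R.
R = M − F = 3781.4 − 1371.2 = 2410.2 t/h
CL = 100·R/F = 100·2410.2/1371.2 = 175.77 %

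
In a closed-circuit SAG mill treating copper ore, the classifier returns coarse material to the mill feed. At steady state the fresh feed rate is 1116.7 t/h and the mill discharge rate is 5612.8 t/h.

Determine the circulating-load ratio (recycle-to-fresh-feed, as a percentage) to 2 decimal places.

Mill node: discharge = fresh + recycle.
R = M − F = 5612.8 − 1116.7 = 4496.1 t/h
CL = 100·R/F = 100·4496.1/1116.7 = 402.62 %

CL = 402.62 %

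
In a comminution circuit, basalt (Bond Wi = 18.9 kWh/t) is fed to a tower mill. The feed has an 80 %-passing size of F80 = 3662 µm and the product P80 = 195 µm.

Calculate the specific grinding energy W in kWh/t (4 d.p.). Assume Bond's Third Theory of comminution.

W_Bond = 10·Wi·(1/√P₈₀ − 1/√F₈₀)
1/√195 = 0.071611;  1/√3662 = 0.016525
W = 10·18.9·(0.071611 − 0.016525) = 10.4114 kWh/t

W = 10.4114 kWh/t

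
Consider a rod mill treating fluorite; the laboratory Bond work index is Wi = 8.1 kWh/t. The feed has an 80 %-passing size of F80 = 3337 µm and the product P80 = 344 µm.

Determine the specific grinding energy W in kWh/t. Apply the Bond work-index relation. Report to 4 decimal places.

W = 2.9650 kWh/t

Bond:  W = 10 Wi (1/√P − 1/√F)
1/√344 = 0.053916;  1/√3337 = 0.017311
W = 10·8.1·(0.053916 − 0.017311) = 2.9650 kWh/t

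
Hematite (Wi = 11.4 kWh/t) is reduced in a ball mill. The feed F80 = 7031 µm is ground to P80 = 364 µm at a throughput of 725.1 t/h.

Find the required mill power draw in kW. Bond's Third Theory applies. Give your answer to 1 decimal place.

P = 3346.8 kW

Bond:  W = 10 Wi (1/√P − 1/√F)
W = 10·11.4·(1/√364 − 1/√7031) = 10·11.4·(0.040488) = 4.6157 kWh/t
P = W·T = 4.6157·725.1 = 3346.8 kW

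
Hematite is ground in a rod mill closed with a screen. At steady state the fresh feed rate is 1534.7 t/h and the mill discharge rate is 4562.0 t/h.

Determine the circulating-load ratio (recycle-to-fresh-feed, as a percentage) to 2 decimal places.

Mill node: discharge = fresh + recycle.
R = M − F = 4562.0 − 1534.7 = 3027.3 t/h
CL = 100·R/F = 100·3027.3/1534.7 = 197.26 %

CL = 197.26 %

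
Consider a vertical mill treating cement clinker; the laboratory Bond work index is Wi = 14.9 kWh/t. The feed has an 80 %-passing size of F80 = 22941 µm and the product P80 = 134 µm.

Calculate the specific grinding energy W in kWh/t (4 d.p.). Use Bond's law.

W = 10 Wi / √P80 − 10 Wi / √F80
1/√134 = 0.086387;  1/√22941 = 0.006602
W = 10·14.9·(0.086387 − 0.006602) = 11.8879 kWh/t

W = 11.8879 kWh/t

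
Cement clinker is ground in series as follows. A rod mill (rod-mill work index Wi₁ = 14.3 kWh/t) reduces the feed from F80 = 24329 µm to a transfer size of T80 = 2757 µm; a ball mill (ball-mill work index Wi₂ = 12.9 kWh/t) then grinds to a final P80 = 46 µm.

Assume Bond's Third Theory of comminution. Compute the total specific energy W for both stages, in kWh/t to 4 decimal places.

W = 18.3698 kWh/t

W = 10 Wi (P80^-0.5 − F80^-0.5)
Stage 1 (24329→2757 µm, Wi₁=14.3): W₁ = 10·14.3·(0.019045 − 0.006411) = 1.8066 kWh/t
Stage 2 (2757→46 µm, Wi₂=12.9): W₂ = 10·12.9·(0.147442 − 0.019045) = 16.5632 kWh/t
W = W₁ + W₂ = 1.8066 + 16.5632 = 18.3698 kWh/t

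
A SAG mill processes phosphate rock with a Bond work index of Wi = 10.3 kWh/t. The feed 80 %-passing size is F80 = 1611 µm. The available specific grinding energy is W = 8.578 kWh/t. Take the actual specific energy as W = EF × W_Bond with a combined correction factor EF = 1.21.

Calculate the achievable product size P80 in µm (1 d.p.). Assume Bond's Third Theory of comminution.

W = 10·Wi·(P80^(-½) − F80^(-½))
W_Bond = W / EF = 8.578 / 1.21 = 7.0893 kWh/t
⇒ 1/√P80 = W_Bond/(10·Wi) + 1/√F80
  = 7.0893/(10·10.3) + 1/√1611 = 0.068828 + 0.024915 = 0.093742
P80 = (1/0.093742)² = 10.6676² = 113.80 µm

P80 = 113.8 µm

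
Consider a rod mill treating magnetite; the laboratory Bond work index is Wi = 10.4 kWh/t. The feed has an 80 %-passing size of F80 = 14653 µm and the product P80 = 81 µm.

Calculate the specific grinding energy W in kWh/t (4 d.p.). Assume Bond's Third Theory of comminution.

W = 10 Wi / √P80 − 10 Wi / √F80
1/√81 = 0.111111;  1/√14653 = 0.008261
W = 10·10.4·(0.111111 − 0.008261) = 10.6964 kWh/t

W = 10.6964 kWh/t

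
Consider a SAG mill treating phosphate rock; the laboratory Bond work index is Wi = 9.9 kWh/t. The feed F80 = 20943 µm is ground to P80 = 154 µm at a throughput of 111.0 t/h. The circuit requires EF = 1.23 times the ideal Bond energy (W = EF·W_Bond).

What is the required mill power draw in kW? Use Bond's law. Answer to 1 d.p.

P = 995.8 kW

W = 10·Wi·[P80^(−½) − F80^(−½)]
W = 10·9.9·(1/√154 − 1/√20943) = 10·9.9·(0.073672) = 7.2936 kWh/t
With EF = 1.23: W = 7.2936·1.23 = 8.9711 kWh/t
Power = W × throughput = 8.9711 kWh/t × 111.0 t/h = 995.8 kW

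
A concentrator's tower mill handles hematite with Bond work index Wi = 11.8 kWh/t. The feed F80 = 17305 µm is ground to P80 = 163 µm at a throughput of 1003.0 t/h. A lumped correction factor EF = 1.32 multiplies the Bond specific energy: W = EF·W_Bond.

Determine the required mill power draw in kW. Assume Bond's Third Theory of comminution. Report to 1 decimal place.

W_Bond = 10·Wi·(1/√P₈₀ − 1/√F₈₀)
W = 10·11.8·(1/√163 − 1/√17305) = 10·11.8·(0.070724) = 8.3455 kWh/t
With EF = 1.32: W = 8.3455·1.32 = 11.0160 kWh/t
P = W·T = 11.0160·1003.0 = 11049.1 kW

P = 11049.1 kW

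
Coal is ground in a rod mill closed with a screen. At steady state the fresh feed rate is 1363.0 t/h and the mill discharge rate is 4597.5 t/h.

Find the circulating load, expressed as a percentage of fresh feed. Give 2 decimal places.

M = F + R at steady state, so:
R = M − F = 4597.5 − 1363.0 = 3234.5 t/h
CL = 100·R/F = 100·3234.5/1363.0 = 237.31 %

CL = 237.31 %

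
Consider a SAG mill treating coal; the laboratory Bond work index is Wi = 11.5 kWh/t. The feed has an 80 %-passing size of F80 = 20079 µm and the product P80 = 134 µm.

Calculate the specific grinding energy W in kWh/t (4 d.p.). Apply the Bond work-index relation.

W = 9.1229 kWh/t

W = 10·Wi·[P80^(−½) − F80^(−½)]
1/√134 = 0.086387;  1/√20079 = 0.007057
W = 10·11.5·(0.086387 − 0.007057) = 9.1229 kWh/t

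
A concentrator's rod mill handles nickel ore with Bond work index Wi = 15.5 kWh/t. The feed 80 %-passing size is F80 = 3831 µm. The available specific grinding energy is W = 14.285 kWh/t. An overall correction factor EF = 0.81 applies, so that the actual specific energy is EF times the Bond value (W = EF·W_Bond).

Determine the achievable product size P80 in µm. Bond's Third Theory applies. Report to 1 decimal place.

W = 10·Wi·[P80^(−½) − F80^(−½)]
W_Bond = W / EF = 14.285 / 0.81 = 17.6358 kWh/t
⇒ 1/√P80 = W_Bond/(10·Wi) + 1/√F80
  = 17.6358/(10·15.5) + 1/√3831 = 0.113779 + 0.016156 = 0.129936
P80 = (1/0.129936)² = 7.6961² = 59.23 µm

P80 = 59.2 µm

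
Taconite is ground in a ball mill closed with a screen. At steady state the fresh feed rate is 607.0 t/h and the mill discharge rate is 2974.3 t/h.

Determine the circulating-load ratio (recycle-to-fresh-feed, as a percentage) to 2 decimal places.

CL = 390.00 %

Discharge = new feed + return, hence
R = M − F = 2974.3 − 607.0 = 2367.3 t/h
CL = 100·R/F = 100·2367.3/607.0 = 390.00 %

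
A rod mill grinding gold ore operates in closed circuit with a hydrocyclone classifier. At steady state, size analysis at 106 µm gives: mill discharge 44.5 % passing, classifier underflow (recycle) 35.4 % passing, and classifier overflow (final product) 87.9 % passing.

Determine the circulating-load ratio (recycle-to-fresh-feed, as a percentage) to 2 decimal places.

Mass balance on the −106 µm fraction:
d + r·d = r·u + o → r(d−u) = o−d
r = (87.9 − 44.5)/(44.5 − 35.4) = 43.4/9.1 = 4.7692
CL = 100·r = 476.92 %

CL = 476.92 %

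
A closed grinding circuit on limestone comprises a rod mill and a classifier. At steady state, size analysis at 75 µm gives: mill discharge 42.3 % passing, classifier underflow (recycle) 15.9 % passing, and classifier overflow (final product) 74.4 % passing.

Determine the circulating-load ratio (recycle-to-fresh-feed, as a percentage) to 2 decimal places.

Let r = R/F. Size balance at 75 µm:
r = (o − d)/(d − u)
r = (74.4 − 42.3)/(42.3 − 15.9) = 32.1/26.4 = 1.2159
CL = 100·r = 121.59 %

CL = 121.59 %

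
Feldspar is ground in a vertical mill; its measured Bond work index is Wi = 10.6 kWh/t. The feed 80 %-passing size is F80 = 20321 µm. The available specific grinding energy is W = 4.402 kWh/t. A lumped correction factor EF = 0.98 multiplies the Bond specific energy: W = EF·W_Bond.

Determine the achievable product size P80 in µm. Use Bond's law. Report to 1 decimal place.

W = 10 Wi (P80^-0.5 − F80^-0.5)
W_Bond = W / EF = 4.402 / 0.98 = 4.4918 kWh/t
1/√P80 = 1/√F80 + W_Bond/(10·Wi)
  = 4.4918/(10·10.6) + 1/√20321 = 0.042376 + 0.007015 = 0.049391
P80 = (1/0.049391)² = 20.2467² = 409.93 µm

P80 = 409.9 µm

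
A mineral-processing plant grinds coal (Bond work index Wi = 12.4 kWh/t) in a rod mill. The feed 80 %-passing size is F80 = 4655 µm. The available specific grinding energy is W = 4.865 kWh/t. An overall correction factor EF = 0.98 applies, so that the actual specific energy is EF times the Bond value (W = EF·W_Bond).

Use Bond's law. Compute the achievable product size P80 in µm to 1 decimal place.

W = 10 Wi / √P80 − 10 Wi / √F80
W_Bond = W / EF = 4.865 / 0.98 = 4.9643 kWh/t
1/√P80 = 1/√F80 + W_Bond/(10·Wi)
  = 4.9643/(10·12.4) + 1/√4655 = 0.040035 + 0.014657 = 0.054691
P80 = (1/0.054691)² = 18.2844² = 334.32 µm

P80 = 334.3 µm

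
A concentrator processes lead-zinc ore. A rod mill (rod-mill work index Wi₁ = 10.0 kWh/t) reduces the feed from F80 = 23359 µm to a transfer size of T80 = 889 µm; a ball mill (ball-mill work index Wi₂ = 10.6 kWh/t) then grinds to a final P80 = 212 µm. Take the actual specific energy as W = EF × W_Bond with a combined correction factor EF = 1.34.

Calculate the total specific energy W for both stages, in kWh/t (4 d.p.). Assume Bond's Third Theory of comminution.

W = 8.6089 kWh/t

W = 10·Wi·(P80^(-½) − F80^(-½))
Stage 1 (23359→889 µm, Wi₁=10.0): W₁ = 10·10.0·(0.033539 − 0.006543) = 2.6996 kWh/t
Stage 2 (889→212 µm, Wi₂=10.6): W₂ = 10·10.6·(0.068680 − 0.033539) = 3.7250 kWh/t
W = W₁ + W₂ = 2.6996 + 3.7250 = 6.4246 kWh/t
Corrected W = EF·W_Bond = 1.34·6.4246 = 8.6089 kWh/t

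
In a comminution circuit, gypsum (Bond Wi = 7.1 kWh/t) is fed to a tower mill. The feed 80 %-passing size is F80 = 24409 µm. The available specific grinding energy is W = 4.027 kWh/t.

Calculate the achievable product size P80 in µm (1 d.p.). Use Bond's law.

W = 10 Wi (1/√P80 − 1/√F80)  [Bond]
P80^(−½) = W/(10 Wi) + F80^(−½)
  = 4.0270/(10·7.1) + 1/√24409 = 0.056718 + 0.006401 = 0.063119
P80 = (1/0.063119)² = 15.8431² = 251.00 µm

P80 = 251.0 µm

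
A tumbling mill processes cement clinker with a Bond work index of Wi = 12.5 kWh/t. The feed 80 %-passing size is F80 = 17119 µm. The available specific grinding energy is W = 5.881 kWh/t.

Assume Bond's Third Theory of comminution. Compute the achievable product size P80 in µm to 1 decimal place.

Bond: W = 10·Wi·(1/√P80 − 1/√F80)
P80^(−½) = W/(10 Wi) + F80^(−½)
  = 5.8810/(10·12.5) + 1/√17119 = 0.047048 + 0.007643 = 0.054691
P80 = (1/0.054691)² = 18.2846² = 334.33 µm

P80 = 334.3 µm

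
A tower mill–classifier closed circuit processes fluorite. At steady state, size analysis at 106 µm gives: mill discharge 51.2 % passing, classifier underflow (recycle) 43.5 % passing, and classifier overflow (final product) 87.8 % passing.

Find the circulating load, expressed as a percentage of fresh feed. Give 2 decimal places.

CL = 475.32 %

Mass balance on the −106 µm fraction:
d + r·d = r·u + o → r(d−u) = o−d
r = (87.8 − 51.2)/(51.2 − 43.5) = 36.6/7.7 = 4.7532
CL = 100·r = 475.32 %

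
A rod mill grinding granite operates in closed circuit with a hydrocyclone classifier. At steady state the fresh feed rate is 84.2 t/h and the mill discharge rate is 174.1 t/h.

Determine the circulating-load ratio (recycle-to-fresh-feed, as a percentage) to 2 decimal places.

M = F + R at steady state, so:
R = M − F = 174.1 − 84.2 = 89.9 t/h
CL = 100·R/F = 100·89.9/84.2 = 106.77 %

CL = 106.77 %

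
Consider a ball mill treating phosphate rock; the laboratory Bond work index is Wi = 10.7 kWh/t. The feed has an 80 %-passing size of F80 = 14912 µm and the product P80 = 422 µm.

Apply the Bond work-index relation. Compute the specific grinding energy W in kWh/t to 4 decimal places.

W = 4.3325 kWh/t

W = 10 Wi (P80^-0.5 − F80^-0.5)
1/√422 = 0.048679;  1/√14912 = 0.008189
W = 10·10.7·(0.048679 − 0.008189) = 4.3325 kWh/t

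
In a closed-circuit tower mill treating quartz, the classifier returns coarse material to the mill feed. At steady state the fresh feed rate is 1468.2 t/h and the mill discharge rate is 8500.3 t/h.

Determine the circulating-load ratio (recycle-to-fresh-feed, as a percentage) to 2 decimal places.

CL = 478.96 %

M = F + R at steady state, so:
R = M − F = 8500.3 − 1468.2 = 7032.1 t/h
CL = 100·R/F = 100·7032.1/1468.2 = 478.96 %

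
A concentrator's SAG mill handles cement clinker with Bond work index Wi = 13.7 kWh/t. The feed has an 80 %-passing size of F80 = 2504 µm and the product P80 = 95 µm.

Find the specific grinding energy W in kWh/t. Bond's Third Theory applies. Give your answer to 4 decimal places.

Bond: W = 10·Wi·(1/√P80 − 1/√F80)
1/√95 = 0.102598;  1/√2504 = 0.019984
W = 10·13.7·(0.102598 − 0.019984) = 11.3181 kWh/t

W = 11.3181 kWh/t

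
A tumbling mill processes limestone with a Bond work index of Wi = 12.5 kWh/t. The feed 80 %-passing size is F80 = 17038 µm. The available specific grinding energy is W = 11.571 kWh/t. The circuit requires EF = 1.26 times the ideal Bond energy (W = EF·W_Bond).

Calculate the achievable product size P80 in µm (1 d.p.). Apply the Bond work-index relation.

P80 = 151.9 µm

W = 10 Wi (1/√P80 − 1/√F80)  [Bond]
W_Bond = W / EF = 11.571 / 1.26 = 9.1833 kWh/t
⇒ 1/√P80 = W_Bond/(10·Wi) + 1/√F80
  = 9.1833/(10·12.5) + 1/√17038 = 0.073467 + 0.007661 = 0.081128
P80 = (1/0.081128)² = 12.3262² = 151.94 µm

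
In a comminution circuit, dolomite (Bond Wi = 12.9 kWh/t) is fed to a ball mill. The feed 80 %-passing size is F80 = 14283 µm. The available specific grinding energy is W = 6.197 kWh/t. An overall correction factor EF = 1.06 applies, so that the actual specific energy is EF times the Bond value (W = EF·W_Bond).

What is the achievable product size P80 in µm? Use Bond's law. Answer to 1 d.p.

P80 = 346.9 µm

W = 10·Wi·(P80^(-½) − F80^(-½))
W_Bond = W / EF = 6.197 / 1.06 = 5.8462 kWh/t
P80^(−½) = W_Bond/(10 Wi) + F80^(−½)
  = 5.8462/(10·12.9) + 1/√14283 = 0.045320 + 0.008367 = 0.053687
P80 = (1/0.053687)² = 18.6265² = 346.95 µm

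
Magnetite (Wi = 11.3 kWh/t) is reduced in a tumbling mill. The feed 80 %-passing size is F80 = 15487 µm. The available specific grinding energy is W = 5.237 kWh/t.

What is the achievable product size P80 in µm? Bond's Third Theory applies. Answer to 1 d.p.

Bond: W = 10·Wi·(1/√P80 − 1/√F80)
⇒ 1/√P80 = W/(10·Wi) + 1/√F80
  = 5.2370/(10·11.3) + 1/√15487 = 0.046345 + 0.008036 = 0.054381
P80 = (1/0.054381)² = 18.3889² = 338.15 µm

P80 = 338.2 µm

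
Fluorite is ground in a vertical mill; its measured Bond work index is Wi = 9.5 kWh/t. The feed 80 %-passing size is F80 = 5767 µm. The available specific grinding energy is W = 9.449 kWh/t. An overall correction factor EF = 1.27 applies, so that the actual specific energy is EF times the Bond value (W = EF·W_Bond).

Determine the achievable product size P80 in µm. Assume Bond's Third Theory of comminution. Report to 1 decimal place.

P80 = 119.5 µm

W = 10·Wi·[P80^(−½) − F80^(−½)]
W_Bond = W / EF = 9.449 / 1.27 = 7.4402 kWh/t
P80^(−½) = W_Bond/(10 Wi) + F80^(−½)
  = 7.4402/(10·9.5) + 1/√5767 = 0.078317 + 0.013168 = 0.091486
P80 = (1/0.091486)² = 10.9307² = 119.48 µm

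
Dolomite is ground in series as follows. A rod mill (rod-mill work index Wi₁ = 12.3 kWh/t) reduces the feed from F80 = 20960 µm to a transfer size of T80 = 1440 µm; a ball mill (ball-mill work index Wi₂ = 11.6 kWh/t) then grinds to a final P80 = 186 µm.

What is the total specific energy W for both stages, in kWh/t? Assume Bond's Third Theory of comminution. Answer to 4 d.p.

W = 7.8404 kWh/t

W = 10·Wi·[P80^(−½) − F80^(−½)]
Stage 1 (20960→1440 µm, Wi₁=12.3): W₁ = 10·12.3·(0.026352 − 0.006907) = 2.3917 kWh/t
Stage 2 (1440→186 µm, Wi₂=11.6): W₂ = 10·11.6·(0.073324 − 0.026352) = 5.4487 kWh/t
W = W₁ + W₂ = 2.3917 + 5.4487 = 7.8404 kWh/t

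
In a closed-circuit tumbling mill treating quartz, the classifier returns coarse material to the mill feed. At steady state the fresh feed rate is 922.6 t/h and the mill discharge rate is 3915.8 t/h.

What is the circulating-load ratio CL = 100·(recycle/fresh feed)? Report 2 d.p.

Discharge = new feed + return, hence
R = M − F = 3915.8 − 922.6 = 2993.2 t/h
CL = 100·R/F = 100·2993.2/922.6 = 324.43 %

CL = 324.43 %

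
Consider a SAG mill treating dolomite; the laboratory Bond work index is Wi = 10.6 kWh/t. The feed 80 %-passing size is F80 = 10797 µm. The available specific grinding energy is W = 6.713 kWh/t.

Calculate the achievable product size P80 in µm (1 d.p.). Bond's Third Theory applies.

P80 = 187.9 µm

Bond:  W = 10 Wi (1/√P − 1/√F)
P80^(−½) = W/(10 Wi) + F80^(−½)
  = 6.7130/(10·10.6) + 1/√10797 = 0.063330 + 0.009624 = 0.072954
P80 = (1/0.072954)² = 13.7073² = 187.89 µm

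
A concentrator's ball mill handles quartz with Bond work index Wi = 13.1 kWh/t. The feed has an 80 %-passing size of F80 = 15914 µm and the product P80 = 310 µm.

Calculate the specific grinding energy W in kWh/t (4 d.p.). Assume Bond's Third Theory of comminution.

W = 10 Wi (1/√P80 − 1/√F80)  [Bond]
1/√310 = 0.056796;  1/√15914 = 0.007927
W = 10·13.1·(0.056796 − 0.007927) = 6.4019 kWh/t

W = 6.4019 kWh/t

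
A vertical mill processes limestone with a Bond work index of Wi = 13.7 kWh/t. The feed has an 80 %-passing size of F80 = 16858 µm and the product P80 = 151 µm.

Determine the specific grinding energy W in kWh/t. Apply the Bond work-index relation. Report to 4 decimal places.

W = 10.0937 kWh/t

W = 10 Wi / √P80 − 10 Wi / √F80
1/√151 = 0.081379;  1/√16858 = 0.007702
W = 10·13.7·(0.081379 − 0.007702) = 10.0937 kWh/t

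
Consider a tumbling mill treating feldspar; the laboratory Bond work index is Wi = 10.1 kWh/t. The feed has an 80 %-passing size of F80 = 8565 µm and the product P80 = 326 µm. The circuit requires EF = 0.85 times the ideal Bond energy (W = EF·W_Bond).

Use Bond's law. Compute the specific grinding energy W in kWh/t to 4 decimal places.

W = 10 Wi / √P80 − 10 Wi / √F80
1/√326 = 0.055385;  1/√8565 = 0.010805
W = 10·10.1·(0.055385 − 0.010805) = 4.5025 kWh/t
Apply correction: 4.5025 × 0.85 = 3.8272 kWh/t

W = 3.8272 kWh/t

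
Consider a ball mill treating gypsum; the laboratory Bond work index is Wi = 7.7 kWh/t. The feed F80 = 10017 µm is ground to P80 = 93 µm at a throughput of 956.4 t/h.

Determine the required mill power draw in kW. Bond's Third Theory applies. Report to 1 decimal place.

P = 6900.6 kW

Bond: W = 10·Wi·(1/√P80 − 1/√F80)
W = 10·7.7·(1/√93 − 1/√10017) = 10·7.7·(0.093704) = 7.2152 kWh/t
Power = W × throughput = 7.2152 kWh/t × 956.4 t/h = 6900.6 kW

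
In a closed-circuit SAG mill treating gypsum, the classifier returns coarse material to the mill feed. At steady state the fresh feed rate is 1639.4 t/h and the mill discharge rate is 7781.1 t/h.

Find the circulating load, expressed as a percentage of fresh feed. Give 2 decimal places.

Steady state: M = F + R.
R = M − F = 7781.1 − 1639.4 = 6141.7 t/h
CL = 100·R/F = 100·6141.7/1639.4 = 374.63 %

CL = 374.63 %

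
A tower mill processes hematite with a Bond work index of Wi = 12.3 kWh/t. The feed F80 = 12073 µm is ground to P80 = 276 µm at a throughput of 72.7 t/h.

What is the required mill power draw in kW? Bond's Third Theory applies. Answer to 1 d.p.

P = 456.9 kW

W = 10·Wi·[P80^(−½) − F80^(−½)]
W = 10·12.3·(1/√276 − 1/√12073) = 10·12.3·(0.051092) = 6.2843 kWh/t
P_mill = W·ṁ = 6.2843·72.7 = 456.9 kW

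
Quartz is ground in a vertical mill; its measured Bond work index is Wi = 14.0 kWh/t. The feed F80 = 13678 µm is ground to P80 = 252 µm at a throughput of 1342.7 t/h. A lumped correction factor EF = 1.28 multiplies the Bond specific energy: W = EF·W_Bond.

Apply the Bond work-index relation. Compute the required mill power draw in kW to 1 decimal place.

P = 13099.8 kW

W = 10 Wi / √P80 − 10 Wi / √F80
W = 10·14.0·(1/√252 − 1/√13678) = 10·14.0·(0.054444) = 7.6221 kWh/t
Corrected W = EF·W_Bond = 1.28·7.6221 = 9.7563 kWh/t
Mill draw = 9.7563 × 1342.7 = 13099.8 kW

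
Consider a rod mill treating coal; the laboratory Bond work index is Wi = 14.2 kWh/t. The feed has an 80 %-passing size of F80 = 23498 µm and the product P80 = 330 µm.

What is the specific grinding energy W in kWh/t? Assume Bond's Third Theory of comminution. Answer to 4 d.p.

W = 10 Wi / √P80 − 10 Wi / √F80
1/√330 = 0.055048;  1/√23498 = 0.006524
W = 10·14.2·(0.055048 − 0.006524) = 6.8905 kWh/t

W = 6.8905 kWh/t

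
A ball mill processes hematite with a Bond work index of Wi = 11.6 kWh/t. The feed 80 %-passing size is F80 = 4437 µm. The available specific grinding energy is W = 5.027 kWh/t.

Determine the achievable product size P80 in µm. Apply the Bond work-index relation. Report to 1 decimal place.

W = 10 Wi (P80^-0.5 − F80^-0.5)
P80^-0.5 = F80^-0.5 + W/(10 Wi)
  = 5.0270/(10·11.6) + 1/√4437 = 0.043336 + 0.015013 = 0.058349
P80 = (1/0.058349)² = 17.1383² = 293.72 µm

P80 = 293.7 µm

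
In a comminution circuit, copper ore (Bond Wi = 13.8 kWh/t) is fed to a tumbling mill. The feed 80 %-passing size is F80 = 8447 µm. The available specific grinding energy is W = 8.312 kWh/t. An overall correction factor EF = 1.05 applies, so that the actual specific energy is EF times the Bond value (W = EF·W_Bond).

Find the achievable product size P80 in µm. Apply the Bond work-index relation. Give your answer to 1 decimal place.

P80 = 214.7 µm

W_Bond = 10·Wi·(1/√P₈₀ − 1/√F₈₀)
W_Bond = W / EF = 8.312 / 1.05 = 7.9162 kWh/t
P80^-0.5 = F80^-0.5 + W_Bond/(10 Wi)
  = 7.9162/(10·13.8) + 1/√8447 = 0.057364 + 0.010880 = 0.068244
P80 = (1/0.068244)² = 14.6533² = 214.72 µm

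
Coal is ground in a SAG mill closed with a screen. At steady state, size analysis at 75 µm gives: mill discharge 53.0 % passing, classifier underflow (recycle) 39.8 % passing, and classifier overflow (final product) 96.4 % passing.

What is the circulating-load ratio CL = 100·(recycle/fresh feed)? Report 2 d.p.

CL = 328.79 %

Classifier node, passing 75 µm:
Fd + Rd = Ru + Fo ⇒ R/F = (o−d)/(d−u)
r = (96.4 − 53.0)/(53.0 − 39.8) = 43.4/13.2 = 3.2879
CL = 100·r = 328.79 %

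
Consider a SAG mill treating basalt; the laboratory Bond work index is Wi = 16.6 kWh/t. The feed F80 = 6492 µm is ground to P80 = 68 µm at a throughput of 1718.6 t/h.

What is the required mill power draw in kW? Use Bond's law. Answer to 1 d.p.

P = 31055.5 kW

W = 10 Wi (P80^-0.5 − F80^-0.5)
W = 10·16.6·(1/√68 − 1/√6492) = 10·16.6·(0.108857) = 18.0702 kWh/t
Power = W × throughput = 18.0702 kWh/t × 1718.6 t/h = 31055.5 kW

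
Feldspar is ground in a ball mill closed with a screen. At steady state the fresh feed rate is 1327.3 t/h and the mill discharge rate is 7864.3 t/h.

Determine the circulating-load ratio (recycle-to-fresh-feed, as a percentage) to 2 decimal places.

Discharge = new feed + return, hence
R = M − F = 7864.3 − 1327.3 = 6537.0 t/h
CL = 100·R/F = 100·6537.0/1327.3 = 492.50 %

CL = 492.50 %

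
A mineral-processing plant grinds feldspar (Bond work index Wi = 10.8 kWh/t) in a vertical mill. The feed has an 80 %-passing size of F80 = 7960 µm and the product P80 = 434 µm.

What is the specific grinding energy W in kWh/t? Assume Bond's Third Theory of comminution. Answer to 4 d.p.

Bond:  W = 10 Wi (1/√P − 1/√F)
1/√434 = 0.048002;  1/√7960 = 0.011208
W = 10·10.8·(0.048002 − 0.011208) = 3.9737 kWh/t

W = 3.9737 kWh/t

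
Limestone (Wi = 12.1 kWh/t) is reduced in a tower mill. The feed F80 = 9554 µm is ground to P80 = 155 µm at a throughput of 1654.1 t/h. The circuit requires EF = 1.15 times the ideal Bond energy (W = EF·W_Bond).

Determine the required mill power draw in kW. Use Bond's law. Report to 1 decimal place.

Bond:  W = 10 Wi (1/√P − 1/√F)
W = 10·12.1·(1/√155 − 1/√9554) = 10·12.1·(0.070091) = 8.4810 kWh/t
W_actual = 1.15 × 8.4810 = 9.7532 kWh/t
Power = W × throughput = 9.7532 kWh/t × 1654.1 t/h = 16132.7 kW

P = 16132.7 kW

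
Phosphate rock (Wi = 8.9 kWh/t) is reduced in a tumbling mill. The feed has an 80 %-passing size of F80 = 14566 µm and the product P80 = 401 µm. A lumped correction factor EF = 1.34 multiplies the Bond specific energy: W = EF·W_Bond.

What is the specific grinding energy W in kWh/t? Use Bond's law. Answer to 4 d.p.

W = 10 Wi (P80^-0.5 − F80^-0.5)
1/√401 = 0.049938;  1/√14566 = 0.008286
W = 10·8.9·(0.049938 − 0.008286) = 3.7070 kWh/t
With EF = 1.34: W = 3.7070·1.34 = 4.9674 kWh/t

W = 4.9674 kWh/t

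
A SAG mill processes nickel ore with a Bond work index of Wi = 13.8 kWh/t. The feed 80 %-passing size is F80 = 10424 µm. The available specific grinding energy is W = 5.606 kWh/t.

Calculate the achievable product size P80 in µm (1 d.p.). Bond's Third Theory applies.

W = 10·Wi·(P80^(-½) − F80^(-½))
⇒ 1/√P80 = W/(10·Wi) + 1/√F80
  = 5.6060/(10·13.8) + 1/√10424 = 0.040623 + 0.009795 = 0.050418
P80 = (1/0.050418)² = 19.8343² = 393.40 µm

P80 = 393.4 µm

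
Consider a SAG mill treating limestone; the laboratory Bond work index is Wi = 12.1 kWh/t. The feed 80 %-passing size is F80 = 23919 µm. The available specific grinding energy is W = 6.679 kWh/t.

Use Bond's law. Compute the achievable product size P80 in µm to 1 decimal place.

P80 = 263.0 µm

W = 10 Wi (P80^-0.5 − F80^-0.5)
1/√P80 = 1/√F80 + W/(10·Wi)
  = 6.6790/(10·12.1) + 1/√23919 = 0.055198 + 0.006466 = 0.061664
P80 = (1/0.061664)² = 16.2169² = 262.99 µm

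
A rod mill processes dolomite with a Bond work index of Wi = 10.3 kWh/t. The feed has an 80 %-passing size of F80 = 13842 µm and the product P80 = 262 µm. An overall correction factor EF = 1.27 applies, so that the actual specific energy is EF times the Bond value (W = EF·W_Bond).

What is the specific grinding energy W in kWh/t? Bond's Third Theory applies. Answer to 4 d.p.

W = 10 Wi (1/√P80 − 1/√F80)  [Bond]
1/√262 = 0.061780;  1/√13842 = 0.008500
W = 10·10.3·(0.061780 − 0.008500) = 5.4879 kWh/t
With EF = 1.27: W = 5.4879·1.27 = 6.9696 kWh/t

W = 6.9696 kWh/t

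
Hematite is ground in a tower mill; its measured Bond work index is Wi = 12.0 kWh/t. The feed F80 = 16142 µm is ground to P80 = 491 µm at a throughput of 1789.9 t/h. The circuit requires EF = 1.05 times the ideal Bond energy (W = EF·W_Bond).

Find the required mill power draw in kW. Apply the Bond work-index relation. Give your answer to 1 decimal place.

P = 8402.8 kW

W_Bond = 10·Wi·(1/√P₈₀ − 1/√F₈₀)
W = 10·12.0·(1/√491 − 1/√16142) = 10·12.0·(0.037259) = 4.4710 kWh/t
W_actual = 1.05 × 4.4710 = 4.6946 kWh/t
Mill draw = 4.6946 × 1789.9 = 8402.8 kW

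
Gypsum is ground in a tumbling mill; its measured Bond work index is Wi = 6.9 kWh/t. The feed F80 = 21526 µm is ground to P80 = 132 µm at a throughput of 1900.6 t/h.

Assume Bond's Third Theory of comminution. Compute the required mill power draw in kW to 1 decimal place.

P = 10520.6 kW

W = 10·Wi·[P80^(−½) − F80^(−½)]
W = 10·6.9·(1/√132 − 1/√21526) = 10·6.9·(0.080223) = 5.5354 kWh/t
P = W·T = 5.5354·1900.6 = 10520.6 kW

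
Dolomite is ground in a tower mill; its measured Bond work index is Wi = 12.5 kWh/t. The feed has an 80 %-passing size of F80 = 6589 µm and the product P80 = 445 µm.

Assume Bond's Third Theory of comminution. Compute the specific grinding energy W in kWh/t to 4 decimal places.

W = 4.3856 kWh/t

Bond:  W = 10 Wi (1/√P − 1/√F)
1/√445 = 0.047405;  1/√6589 = 0.012319
W = 10·12.5·(0.047405 − 0.012319) = 4.3856 kWh/t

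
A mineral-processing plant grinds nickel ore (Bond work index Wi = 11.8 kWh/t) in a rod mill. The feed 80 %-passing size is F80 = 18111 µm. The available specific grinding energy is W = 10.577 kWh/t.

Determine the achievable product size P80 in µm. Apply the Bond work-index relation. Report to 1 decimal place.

W = 10 Wi (P80^-0.5 − F80^-0.5)
⇒ 1/√P80 = W/(10 Wi) + 1/√F80
  = 10.5770/(10·11.8) + 1/√18111 = 0.089636 + 0.007431 = 0.097066
P80 = (1/0.097066)² = 10.3022² = 106.14 µm

P80 = 106.1 µm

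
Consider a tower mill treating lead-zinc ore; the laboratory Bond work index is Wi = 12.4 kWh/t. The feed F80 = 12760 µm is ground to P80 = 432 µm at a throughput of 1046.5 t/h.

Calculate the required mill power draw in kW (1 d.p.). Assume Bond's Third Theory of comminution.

W_Bond = 10·Wi·(1/√P₈₀ − 1/√F₈₀)
W = 10·12.4·(1/√432 − 1/√12760) = 10·12.4·(0.039260) = 4.8682 kWh/t
P_mill = W·ṁ = 4.8682·1046.5 = 5094.6 kW

P = 5094.6 kW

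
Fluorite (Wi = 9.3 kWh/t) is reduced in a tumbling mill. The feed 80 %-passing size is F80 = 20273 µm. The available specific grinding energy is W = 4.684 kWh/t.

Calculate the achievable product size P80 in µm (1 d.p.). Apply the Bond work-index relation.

P80 = 303.6 µm

W = 10 Wi (P80^-0.5 − F80^-0.5)
⇒ 1/√P80 = W/(10 Wi) + 1/√F80
  = 4.6840/(10·9.3) + 1/√20273 = 0.050366 + 0.007023 = 0.057389
P80 = (1/0.057389)² = 17.4250² = 303.63 µm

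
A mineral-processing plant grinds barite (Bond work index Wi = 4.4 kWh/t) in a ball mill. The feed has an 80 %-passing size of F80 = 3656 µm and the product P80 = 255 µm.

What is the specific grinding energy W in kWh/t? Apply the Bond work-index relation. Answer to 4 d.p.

W = 2.0277 kWh/t

W = 10·Wi·[P80^(−½) − F80^(−½)]
1/√255 = 0.062622;  1/√3656 = 0.016539
W = 10·4.4·(0.062622 − 0.016539) = 2.0277 kWh/t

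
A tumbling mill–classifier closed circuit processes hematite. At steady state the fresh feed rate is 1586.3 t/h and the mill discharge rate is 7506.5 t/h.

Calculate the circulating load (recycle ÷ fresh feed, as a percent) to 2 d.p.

Discharge = new feed + return, hence
R = M − F = 7506.5 − 1586.3 = 5920.2 t/h
CL = 100·R/F = 100·5920.2/1586.3 = 373.21 %

CL = 373.21 %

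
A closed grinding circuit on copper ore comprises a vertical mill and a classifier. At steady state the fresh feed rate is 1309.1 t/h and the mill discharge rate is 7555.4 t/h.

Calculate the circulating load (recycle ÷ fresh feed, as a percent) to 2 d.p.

CL = 477.14 %

Discharge = new feed + return, hence
R = M − F = 7555.4 − 1309.1 = 6246.3 t/h
CL = 100·R/F = 100·6246.3/1309.1 = 477.14 %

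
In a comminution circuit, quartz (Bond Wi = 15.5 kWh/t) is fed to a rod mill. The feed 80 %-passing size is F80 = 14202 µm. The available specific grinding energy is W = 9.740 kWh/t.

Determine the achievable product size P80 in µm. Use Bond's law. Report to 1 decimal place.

P80 = 197.1 µm

W = 10·Wi·[P80^(−½) − F80^(−½)]
1/√P80 = 1/√F80 + W/(10·Wi)
  = 9.7400/(10·15.5) + 1/√14202 = 0.062839 + 0.008391 = 0.071230
P80 = (1/0.071230)² = 14.0390² = 197.09 µm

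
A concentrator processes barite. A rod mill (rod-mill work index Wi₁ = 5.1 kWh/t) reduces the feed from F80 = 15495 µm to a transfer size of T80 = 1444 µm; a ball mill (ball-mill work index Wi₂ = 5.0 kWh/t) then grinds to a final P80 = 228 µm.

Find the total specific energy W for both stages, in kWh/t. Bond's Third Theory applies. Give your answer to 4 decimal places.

W = 2.9279 kWh/t

W = 10·Wi·(P80^(-½) − F80^(-½))
Stage 1 (15495→1444 µm, Wi₁=5.1): W₁ = 10·5.1·(0.026316 − 0.008033) = 0.9324 kWh/t
Stage 2 (1444→228 µm, Wi₂=5.0): W₂ = 10·5.0·(0.066227 − 0.026316) = 1.9955 kWh/t
W = W₁ + W₂ = 0.9324 + 1.9955 = 2.9279 kWh/t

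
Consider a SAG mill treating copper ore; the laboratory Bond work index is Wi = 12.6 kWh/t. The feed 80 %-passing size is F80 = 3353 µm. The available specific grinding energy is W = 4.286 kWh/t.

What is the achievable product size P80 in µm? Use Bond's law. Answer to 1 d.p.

W = 10 Wi (P80^-0.5 − F80^-0.5)
P80^(−½) = W/(10 Wi) + F80^(−½)
  = 4.2860/(10·12.6) + 1/√3353 = 0.034016 + 0.017270 = 0.051286
P80 = (1/0.051286)² = 19.4987² = 380.20 µm

P80 = 380.2 µm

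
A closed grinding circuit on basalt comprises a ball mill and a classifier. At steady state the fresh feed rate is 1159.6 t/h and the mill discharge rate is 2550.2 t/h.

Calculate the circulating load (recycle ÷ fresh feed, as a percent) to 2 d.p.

CL = 119.92 %

M = F + R at steady state, so:
R = M − F = 2550.2 − 1159.6 = 1390.6 t/h
CL = 100·R/F = 100·1390.6/1159.6 = 119.92 %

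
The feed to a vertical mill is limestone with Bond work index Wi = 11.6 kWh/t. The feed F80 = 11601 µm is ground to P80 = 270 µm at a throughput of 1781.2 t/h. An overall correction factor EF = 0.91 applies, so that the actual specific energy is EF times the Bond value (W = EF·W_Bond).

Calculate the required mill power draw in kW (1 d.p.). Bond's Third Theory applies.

P = 9697.1 kW

Bond: W = 10·Wi·(1/√P80 − 1/√F80)
W = 10·11.6·(1/√270 − 1/√11601) = 10·11.6·(0.051574) = 5.9825 kWh/t
Apply correction: 5.9825 × 0.91 = 5.4441 kWh/t
P = W·T = 5.4441·1781.2 = 9697.1 kW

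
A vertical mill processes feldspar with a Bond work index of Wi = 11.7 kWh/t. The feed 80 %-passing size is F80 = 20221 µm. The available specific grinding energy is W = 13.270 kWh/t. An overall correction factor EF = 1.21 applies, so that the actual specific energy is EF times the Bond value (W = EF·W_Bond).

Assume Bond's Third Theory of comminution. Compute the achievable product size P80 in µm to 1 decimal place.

P80 = 98.5 µm

W = 10 Wi (1/√P80 − 1/√F80)  [Bond]
W_Bond = W / EF = 13.270 / 1.21 = 10.9669 kWh/t
P80^-0.5 = F80^-0.5 + W_Bond/(10 Wi)
  = 10.9669/(10·11.7) + 1/√20221 = 0.093735 + 0.007032 = 0.100767
P80 = (1/0.100767)² = 9.9239² = 98.48 µm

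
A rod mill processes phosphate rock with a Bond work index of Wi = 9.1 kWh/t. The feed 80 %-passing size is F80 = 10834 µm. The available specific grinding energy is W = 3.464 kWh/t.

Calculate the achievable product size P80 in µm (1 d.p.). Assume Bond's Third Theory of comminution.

Bond: W = 10·Wi·(1/√P80 − 1/√F80)
⇒ 1/√P80 = W/(10·Wi) + 1/√F80
  = 3.4640/(10·9.1) + 1/√10834 = 0.038066 + 0.009607 = 0.047673
P80 = (1/0.047673)² = 20.9761² = 440.00 µm

P80 = 440.0 µm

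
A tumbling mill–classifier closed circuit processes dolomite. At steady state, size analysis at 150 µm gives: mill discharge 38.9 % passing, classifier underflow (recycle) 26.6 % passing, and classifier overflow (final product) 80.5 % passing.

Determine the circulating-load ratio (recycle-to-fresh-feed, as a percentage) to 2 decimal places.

CL = 338.21 %

Let r = R/F. Size balance at 150 µm:
r = (o − d)/(d − u)
r = (80.5 − 38.9)/(38.9 − 26.6) = 41.6/12.3 = 3.3821
CL = 100·r = 338.21 %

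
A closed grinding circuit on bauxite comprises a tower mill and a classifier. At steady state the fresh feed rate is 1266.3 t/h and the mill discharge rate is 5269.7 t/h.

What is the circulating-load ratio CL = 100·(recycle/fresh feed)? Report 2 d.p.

Mill node: discharge = fresh + recycle.
R = M − F = 5269.7 − 1266.3 = 4003.4 t/h
CL = 100·R/F = 100·4003.4/1266.3 = 316.15 %

CL = 316.15 %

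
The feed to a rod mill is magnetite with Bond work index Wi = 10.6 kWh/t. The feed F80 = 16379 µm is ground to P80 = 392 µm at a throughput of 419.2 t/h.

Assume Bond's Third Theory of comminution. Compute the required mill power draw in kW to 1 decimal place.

W_Bond = 10·Wi·(1/√P₈₀ − 1/√F₈₀)
W = 10·10.6·(1/√392 − 1/√16379) = 10·10.6·(0.042694) = 4.5256 kWh/t
Power = W × throughput = 4.5256 kWh/t × 419.2 t/h = 1897.1 kW

P = 1897.1 kW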